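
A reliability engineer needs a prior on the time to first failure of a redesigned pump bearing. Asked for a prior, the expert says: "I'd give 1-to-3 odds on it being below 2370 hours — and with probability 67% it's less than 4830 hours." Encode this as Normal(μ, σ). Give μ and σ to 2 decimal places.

For Normal(μ,σ), the p-quantile is μ + z_p·σ. Here z_{0.25} = -0.6745, z_{0.67} = 0.4399.
So 2370 = μ − 0.6745σ and 4830 = μ + 0.4399σ.
Subtracting: σ = (4830 − 2370)/(0.4399 − (-0.6745)) = 2207.46.
Then μ = 2370 − (-0.6745)·2207.46 = 3858.91.

μ = 3858.91, σ = 2207.46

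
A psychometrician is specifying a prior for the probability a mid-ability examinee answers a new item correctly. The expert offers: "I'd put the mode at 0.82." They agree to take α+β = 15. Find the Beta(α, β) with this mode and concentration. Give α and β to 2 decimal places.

α = 11.66, β = 3.34

For α,β > 1 the Beta mode is (α−1)/(α+β−2). With α+β = 15, the mode is (α−1)/13.
Set (α−1)/13 = 0.82 → α = 1 + 0.82·13 = 11.66.
β = 15 − α = 3.34.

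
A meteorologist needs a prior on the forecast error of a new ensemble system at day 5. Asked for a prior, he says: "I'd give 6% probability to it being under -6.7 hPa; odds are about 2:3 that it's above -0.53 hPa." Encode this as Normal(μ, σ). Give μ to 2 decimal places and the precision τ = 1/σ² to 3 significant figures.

μ = -1.39, τ = 0.0859

For Normal(μ,σ), the p-quantile is μ + z_p·σ. Here z_{0.06} = -1.555, z_{0.6} = 0.2533.
So -6.7 = μ − 1.555σ and -0.53 = μ + 0.2533σ.
Subtracting: σ = (-0.53 − -6.7)/(0.2533 − (-1.555)) = 3.41.
Then μ = -6.7 − (-1.555)·3.41 = -1.39.
Precision τ = 1/σ² = 1/3.412² = 0.0859.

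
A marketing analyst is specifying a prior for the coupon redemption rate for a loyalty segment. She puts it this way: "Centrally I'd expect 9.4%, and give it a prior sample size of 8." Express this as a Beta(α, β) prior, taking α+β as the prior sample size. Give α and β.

Under the effective-sample-size interpretation, Beta(α, β) has prior mean α/(α+β) and prior sample size α+β.
So α+β = 8 and α/(α+β) = 0.094, giving α = 0.094·8 = 0.752 and β = 8 − 0.752 = 7.248.

α = 0.752, β = 7.248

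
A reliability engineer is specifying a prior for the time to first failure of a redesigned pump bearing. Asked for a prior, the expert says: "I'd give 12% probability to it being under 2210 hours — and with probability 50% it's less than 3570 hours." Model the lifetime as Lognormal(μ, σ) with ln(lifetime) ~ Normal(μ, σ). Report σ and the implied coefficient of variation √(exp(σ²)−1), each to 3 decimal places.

If T ~ Lognormal(μ,σ) then ln T ~ Normal(μ,σ), so the p-quantile of ln T is μ + z_p·σ.
ln(2210) = 7.701 and ln(3570) = 8.18; z_{0.12} = -1.175, z_{0.5} = 0.
σ = (8.18 − 7.701)/(0 − (-1.175)) = 0.408.
μ = 7.701 − (-1.175)·0.408 = 8.180.
CV = √(exp(σ²)−1) = √(exp(0.1666)−1) = 0.426.

σ ≈ 0.408, CV ≈ 0.426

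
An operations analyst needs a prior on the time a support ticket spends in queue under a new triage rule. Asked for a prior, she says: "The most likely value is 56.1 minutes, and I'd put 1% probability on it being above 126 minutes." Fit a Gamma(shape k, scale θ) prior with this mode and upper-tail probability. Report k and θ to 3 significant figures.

Gamma(k,θ) with k>1 has mode (k−1)θ, so θ = 56.1/(k−1).
Need P(X < 126) = 0.99 with θ tied to k this way. Start at k = 2, θ = 56.1: P(X<126) ≈ 0.657.
Too low — raise k to concentrate. Iterating converges to k ≈ 8.33.
Then θ = 56.1/(8.33−1) ≈ 7.65.

k ≈ 8.33, θ ≈ 7.65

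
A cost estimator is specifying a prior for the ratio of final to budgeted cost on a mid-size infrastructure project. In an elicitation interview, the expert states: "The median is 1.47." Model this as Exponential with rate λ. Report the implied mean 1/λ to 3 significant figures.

Exponential median = ln 2 / λ, so λ = ln 2 / 1.47 = 0.472.
Mean = 1/λ = 2.12.

mean ≈ 2.12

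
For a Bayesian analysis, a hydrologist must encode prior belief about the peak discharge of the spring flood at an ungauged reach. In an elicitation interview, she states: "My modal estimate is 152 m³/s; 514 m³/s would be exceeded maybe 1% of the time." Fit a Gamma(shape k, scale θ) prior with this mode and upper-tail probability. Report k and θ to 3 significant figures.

k ≈ 3.94, θ ≈ 51.6

Gamma(k,θ) with k>1 has mode (k−1)θ, so θ = 152/(k−1).
Need P(X < 514) = 0.99 with θ tied to k this way. Start at k = 2, θ = 152: P(X<514) ≈ 0.851.
Too low — raise k to concentrate. Iterating converges to k ≈ 3.94.
Then θ = 152/(3.94−1) ≈ 51.6.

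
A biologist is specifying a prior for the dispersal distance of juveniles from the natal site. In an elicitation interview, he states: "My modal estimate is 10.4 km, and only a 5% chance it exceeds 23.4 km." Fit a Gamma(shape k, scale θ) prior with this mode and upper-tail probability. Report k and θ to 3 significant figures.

k ≈ 5.18, θ ≈ 2.49

Gamma(k,θ) with k>1 has mode (k−1)θ, so θ = 10.4/(k−1).
Need P(X < 23.4) = 0.95 with θ tied to k this way. Start at k = 2, θ = 10.4: P(X<23.4) ≈ 0.657.
Too low — raise k to concentrate. Iterating converges to k ≈ 5.18.
Then θ = 10.4/(5.18−1) ≈ 2.49.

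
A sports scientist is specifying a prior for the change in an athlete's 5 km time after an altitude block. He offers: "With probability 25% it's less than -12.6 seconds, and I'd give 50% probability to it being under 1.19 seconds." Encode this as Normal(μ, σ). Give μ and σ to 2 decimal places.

The p-quantile of Normal(μ,σ) is μ + z_p·σ, with z_{0.25} = -0.6745 and z_{0.5} = 0.
Eliminate σ: μ = (z₂·x₁ − z₁·x₂)/(z₂ − z₁) = (0·-12.6 − (-0.6745)·1.19)/0.6745 = 1.19.
Then σ = (x₂ − x₁)/(z₂ − z₁) = (1.19 − -12.6)/0.6745 = 20.45.

μ = 1.19, σ = 20.45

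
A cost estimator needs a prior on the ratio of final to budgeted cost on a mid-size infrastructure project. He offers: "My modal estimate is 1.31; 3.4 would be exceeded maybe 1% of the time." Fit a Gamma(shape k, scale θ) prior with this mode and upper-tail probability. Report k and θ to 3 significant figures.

Gamma(k,θ) with k>1 has mode (k−1)θ, so θ = 1.31/(k−1).
Need P(X < 3.4) = 0.99 with θ tied to k this way. Start at k = 2, θ = 1.31: P(X<3.4) ≈ 0.732.
Too low — raise k to concentrate. Iterating converges to k ≈ 6.12.
Then θ = 1.31/(6.12−1) ≈ 0.256.

k ≈ 6.12, θ ≈ 0.256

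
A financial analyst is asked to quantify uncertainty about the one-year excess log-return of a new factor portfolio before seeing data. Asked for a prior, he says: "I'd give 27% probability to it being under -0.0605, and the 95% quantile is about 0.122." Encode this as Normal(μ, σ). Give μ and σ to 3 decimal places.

The p-quantile of Normal(μ,σ) is μ + z_p·σ, with z_{0.27} = -0.6128 and z_{0.95} = 1.645.
Eliminate σ: μ = (z₂·x₁ − z₁·x₂)/(z₂ − z₁) = (1.645·-0.0605 − (-0.6128)·0.122)/2.258 = -0.011.
Then σ = (x₂ − x₁)/(z₂ − z₁) = (0.122 − -0.0605)/2.258 = 0.081.

μ = -0.011, σ = 0.081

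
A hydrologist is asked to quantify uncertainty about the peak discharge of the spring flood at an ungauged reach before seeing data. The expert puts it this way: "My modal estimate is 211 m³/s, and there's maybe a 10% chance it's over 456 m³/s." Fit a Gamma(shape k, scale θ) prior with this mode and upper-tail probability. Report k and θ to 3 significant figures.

k ≈ 4.24, θ ≈ 65.2

Gamma(k,θ) with k>1 has mode (k−1)θ, so θ = 211/(k−1).
Need P(X < 456) = 0.9 with θ tied to k this way. Start at k = 2, θ = 211: P(X<456) ≈ 0.636.
Too low — raise k to concentrate. Iterating converges to k ≈ 4.24.
Then θ = 211/(4.24−1) ≈ 65.2.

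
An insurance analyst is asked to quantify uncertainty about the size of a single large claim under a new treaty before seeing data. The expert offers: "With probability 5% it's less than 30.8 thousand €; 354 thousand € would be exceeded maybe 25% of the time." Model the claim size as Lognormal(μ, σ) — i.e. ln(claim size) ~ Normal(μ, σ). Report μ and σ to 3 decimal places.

μ ≈ 5.159, σ ≈ 1.053

If T ~ Lognormal(μ,σ) then ln T ~ Normal(μ,σ), so the p-quantile of ln T is μ + z_p·σ.
ln(30.8) = 3.428 and ln(354) = 5.869; z_{0.05} = -1.645, z_{0.75} = 0.6745.
σ = (5.869 − 3.428)/(0.6745 − (-1.645)) = 1.053.
μ = 3.428 − (-1.645)·1.053 = 5.159.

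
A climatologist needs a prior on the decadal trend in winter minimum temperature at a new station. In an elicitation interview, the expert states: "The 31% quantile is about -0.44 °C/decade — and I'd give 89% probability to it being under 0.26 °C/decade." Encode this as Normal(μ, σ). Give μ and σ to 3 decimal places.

The p-quantile of Normal(μ,σ) is μ + z_p·σ, with z_{0.31} = -0.4959 and z_{0.89} = 1.227.
Eliminate σ: μ = (z₂·x₁ − z₁·x₂)/(z₂ − z₁) = (1.227·-0.44 − (-0.4959)·0.26)/1.722 = -0.238.
Then σ = (x₂ − x₁)/(z₂ − z₁) = (0.26 − -0.44)/1.722 = 0.406.

μ = -0.238, σ = 0.406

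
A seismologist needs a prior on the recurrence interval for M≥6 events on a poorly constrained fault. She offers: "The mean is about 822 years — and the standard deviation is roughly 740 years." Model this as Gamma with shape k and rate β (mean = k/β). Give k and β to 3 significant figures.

k ≈ 1.23, β ≈ 0.0015

For Gamma(k, rate β): mean = k/β, variance = k/β², so CV = 1/√k.
CV = SD/mean = 740/822 = 0.9002, hence k = 1/CV² = 1.23.
Then β = k/mean = 1.23/822 = 0.0015.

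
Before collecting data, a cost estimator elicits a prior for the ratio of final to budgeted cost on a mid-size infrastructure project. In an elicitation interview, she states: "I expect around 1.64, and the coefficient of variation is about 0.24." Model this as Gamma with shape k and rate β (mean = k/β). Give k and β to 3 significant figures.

For Gamma(k, rate β): mean = k/β, variance = k/β², so CV = 1/√k.
CV = 0.24, hence k = 1/CV² = 17.4.
Then β = k/mean = 17.4/1.64 = 10.6.

k ≈ 17.4, β ≈ 10.6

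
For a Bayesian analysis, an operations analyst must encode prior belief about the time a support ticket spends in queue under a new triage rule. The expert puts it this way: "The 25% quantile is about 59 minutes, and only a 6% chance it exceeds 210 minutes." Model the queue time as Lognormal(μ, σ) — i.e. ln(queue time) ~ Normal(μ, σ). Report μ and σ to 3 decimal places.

If T ~ Lognormal(μ,σ) then ln T ~ Normal(μ,σ), so the p-quantile of ln T is μ + z_p·σ.
ln(59) = 4.078 and ln(210) = 5.347; z_{0.25} = -0.6745, z_{0.94} = 1.555.
σ = (5.347 − 4.078)/(1.555 − (-0.6745)) = 0.570.
μ = 4.078 − (-0.6745)·0.570 = 4.462.

μ ≈ 4.462, σ ≈ 0.570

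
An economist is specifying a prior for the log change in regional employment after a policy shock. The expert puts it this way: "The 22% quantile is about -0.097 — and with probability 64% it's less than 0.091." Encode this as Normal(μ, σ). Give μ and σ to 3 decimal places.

The p-quantile of Normal(μ,σ) is μ + z_p·σ, with z_{0.22} = -0.7722 and z_{0.64} = 0.3585.
Eliminate σ: μ = (z₂·x₁ − z₁·x₂)/(z₂ − z₁) = (0.3585·-0.097 − (-0.7722)·0.091)/1.131 = 0.031.
Then σ = (x₂ − x₁)/(z₂ − z₁) = (0.091 − -0.097)/1.131 = 0.166.

μ = 0.031, σ = 0.166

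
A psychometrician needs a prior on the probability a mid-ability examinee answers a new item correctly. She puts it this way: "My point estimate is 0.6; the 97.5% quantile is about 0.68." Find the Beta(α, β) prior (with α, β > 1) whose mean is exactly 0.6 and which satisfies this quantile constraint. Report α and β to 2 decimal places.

With mean 0.6 fixed, write α = 0.6s, β = 0.4s where s = α+β.
Need P(θ < 0.68) = 0.975 under Beta(0.6s, 0.4s). Normal approximation: (q−m)/√(m(1−m)/s) ≈ z_{0.975} = 1.96, so s ≈ 0.6·0.4·(1.96)²/(0.68−0.6)² = 144.1.
At s = 144.1: P(θ<0.68) ≈ 0.978. Adjusting to match 0.975 gives s ≈ 137.77.
So α = 0.6·137.77 ≈ 82.66, β = 0.4·137.77 ≈ 55.11.

α ≈ 82.66, β ≈ 55.11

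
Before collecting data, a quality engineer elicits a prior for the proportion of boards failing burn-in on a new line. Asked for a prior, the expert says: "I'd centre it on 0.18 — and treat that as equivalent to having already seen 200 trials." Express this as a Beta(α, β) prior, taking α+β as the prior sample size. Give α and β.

α = 36, β = 164

Under the effective-sample-size interpretation, Beta(α, β) has prior mean α/(α+β) and prior sample size α+β.
So α+β = 200 and α/(α+β) = 0.18, giving α = 0.18·200 = 36 and β = 200 − 36 = 164.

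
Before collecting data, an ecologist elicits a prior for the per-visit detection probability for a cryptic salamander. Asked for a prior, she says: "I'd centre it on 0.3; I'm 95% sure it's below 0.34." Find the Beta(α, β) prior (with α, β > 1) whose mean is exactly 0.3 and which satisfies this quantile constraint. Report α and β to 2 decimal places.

α ≈ 109.62, β ≈ 255.78

With mean 0.3 fixed, write α = 0.3s, β = 0.7s where s = α+β.
Need P(θ < 0.34) = 0.95 under Beta(0.3s, 0.7s). Normal approximation: (q−m)/√(m(1−m)/s) ≈ z_{0.95} = 1.64, so s ≈ 0.3·0.7·(1.64)²/(0.34−0.3)² = 355.1.
At s = 355.1: P(θ<0.34) ≈ 0.948. Adjusting to match 0.95 gives s ≈ 365.39.
So α = 0.3·365.39 ≈ 109.62, β = 0.7·365.39 ≈ 255.78.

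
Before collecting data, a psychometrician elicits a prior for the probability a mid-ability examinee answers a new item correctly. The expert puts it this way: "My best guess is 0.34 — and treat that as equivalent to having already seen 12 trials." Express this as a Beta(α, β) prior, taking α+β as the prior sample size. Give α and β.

Under the effective-sample-size interpretation, Beta(α, β) has prior mean α/(α+β) and prior sample size α+β.
So α+β = 12 and α/(α+β) = 0.34, giving α = 0.34·12 = 4.08 and β = 12 − 4.08 = 7.92.

α = 4.08, β = 7.92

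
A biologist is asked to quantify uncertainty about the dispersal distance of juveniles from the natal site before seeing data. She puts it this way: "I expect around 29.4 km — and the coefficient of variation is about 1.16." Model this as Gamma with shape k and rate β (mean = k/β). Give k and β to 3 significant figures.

For Gamma(k, rate β): mean = k/β, variance = k/β², so CV = 1/√k.
CV = 1.16, hence k = 1/CV² = 0.743.
Then β = k/mean = 0.743/29.4 = 0.0253.

k ≈ 0.743, β ≈ 0.0253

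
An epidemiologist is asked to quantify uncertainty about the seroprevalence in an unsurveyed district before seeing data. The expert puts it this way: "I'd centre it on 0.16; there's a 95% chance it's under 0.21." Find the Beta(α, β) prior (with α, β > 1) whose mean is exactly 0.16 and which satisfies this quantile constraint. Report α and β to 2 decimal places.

α ≈ 25.45, β ≈ 133.60

With mean 0.16 fixed, write α = 0.16s, β = 0.84s where s = α+β.
Need P(θ < 0.21) = 0.95 under Beta(0.16s, 0.84s). Normal approximation: (q−m)/√(m(1−m)/s) ≈ z_{0.95} = 1.64, so s ≈ 0.16·0.84·(1.64)²/(0.21−0.16)² = 145.5.
At s = 145.5: P(θ<0.21) ≈ 0.943. Adjusting to match 0.95 gives s ≈ 159.05.
So α = 0.16·159.05 ≈ 25.45, β = 0.84·159.05 ≈ 133.60.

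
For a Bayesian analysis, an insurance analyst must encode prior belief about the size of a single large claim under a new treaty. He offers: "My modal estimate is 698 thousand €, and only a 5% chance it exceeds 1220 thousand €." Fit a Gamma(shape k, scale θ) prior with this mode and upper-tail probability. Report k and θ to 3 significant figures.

k ≈ 9.95, θ ≈ 78

Gamma(k,θ) with k>1 has mode (k−1)θ, so θ = 698/(k−1).
Need P(X < 1220) = 0.95 with θ tied to k this way. Start at k = 2, θ = 698: P(X<1220) ≈ 0.521.
Too low — raise k to concentrate. Iterating converges to k ≈ 9.95.
Then θ = 698/(9.95−1) ≈ 78.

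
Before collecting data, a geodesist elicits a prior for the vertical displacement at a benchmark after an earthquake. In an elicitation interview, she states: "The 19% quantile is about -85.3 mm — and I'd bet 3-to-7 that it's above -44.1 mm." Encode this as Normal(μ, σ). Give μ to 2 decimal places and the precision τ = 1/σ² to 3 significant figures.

For Normal(μ,σ), the p-quantile is μ + z_p·σ. Here z_{0.19} = -0.8779, z_{0.7} = 0.5244.
So -85.3 = μ − 0.8779σ and -44.1 = μ + 0.5244σ.
Subtracting: σ = (-44.1 − -85.3)/(0.5244 − (-0.8779)) = 29.38.
Then μ = -85.3 − (-0.8779)·29.38 = -59.51.
Precision τ = 1/σ² = 1/29.38² = 0.00116.

μ = -59.51, τ = 0.00116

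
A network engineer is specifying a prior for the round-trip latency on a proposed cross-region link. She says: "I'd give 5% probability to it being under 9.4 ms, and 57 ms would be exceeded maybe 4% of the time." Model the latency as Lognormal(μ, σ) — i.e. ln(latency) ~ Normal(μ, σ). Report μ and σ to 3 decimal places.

μ ≈ 3.114, σ ≈ 0.531

If T ~ Lognormal(μ,σ) then ln T ~ Normal(μ,σ), so the p-quantile of ln T is μ + z_p·σ.
ln(9.4) = 2.241 and ln(57) = 4.043; z_{0.05} = -1.645, z_{0.96} = 1.751.
σ = (4.043 − 2.241)/(1.751 − (-1.645)) = 0.531.
μ = 2.241 − (-1.645)·0.531 = 3.114.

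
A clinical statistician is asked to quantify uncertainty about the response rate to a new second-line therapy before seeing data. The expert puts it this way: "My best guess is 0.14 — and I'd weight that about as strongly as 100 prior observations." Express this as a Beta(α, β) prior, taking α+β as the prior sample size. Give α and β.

Under the effective-sample-size interpretation, Beta(α, β) has prior mean α/(α+β) and prior sample size α+β.
So α+β = 100 and α/(α+β) = 0.14, giving α = 0.14·100 = 14 and β = 100 − 14 = 86.

α = 14, β = 86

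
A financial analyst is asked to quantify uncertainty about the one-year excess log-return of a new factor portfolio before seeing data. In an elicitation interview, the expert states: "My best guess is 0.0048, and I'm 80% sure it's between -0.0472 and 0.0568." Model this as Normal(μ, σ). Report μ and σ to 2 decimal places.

A symmetric 80% interval runs μ ± z·σ with z = 1.282.
Half-width = 0.052, so σ = 0.052/1.282 = 0.04.
μ is the stated best guess, 0.00.

μ = 0.00, σ = 0.04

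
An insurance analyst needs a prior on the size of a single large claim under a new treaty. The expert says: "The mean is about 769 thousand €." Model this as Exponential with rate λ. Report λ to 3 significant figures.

Exponential mean = 1/λ, so λ = 1/769.0 = 0.0013.

λ ≈ 0.0013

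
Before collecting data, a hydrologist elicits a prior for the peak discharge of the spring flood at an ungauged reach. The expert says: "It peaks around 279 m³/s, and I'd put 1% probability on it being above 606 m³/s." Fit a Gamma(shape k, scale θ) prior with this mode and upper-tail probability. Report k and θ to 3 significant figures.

Gamma(k,θ) with k>1 has mode (k−1)θ, so θ = 279/(k−1).
Need P(X < 606) = 0.99 with θ tied to k this way. Start at k = 2, θ = 279: P(X<606) ≈ 0.639.
Too low — raise k to concentrate. Iterating converges to k ≈ 9.03.
Then θ = 279/(9.03−1) ≈ 34.7.

k ≈ 9.03, θ ≈ 34.7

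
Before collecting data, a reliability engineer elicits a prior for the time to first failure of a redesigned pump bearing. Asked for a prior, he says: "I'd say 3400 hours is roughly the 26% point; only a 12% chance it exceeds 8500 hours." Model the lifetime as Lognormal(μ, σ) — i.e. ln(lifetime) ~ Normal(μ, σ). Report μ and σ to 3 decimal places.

If T ~ Lognormal(μ,σ) then ln T ~ Normal(μ,σ), so the p-quantile of ln T is μ + z_p·σ.
ln(3400) = 8.132 and ln(8500) = 9.048; z_{0.26} = -0.6433, z_{0.88} = 1.175.
σ = (9.048 − 8.132)/(1.175 − (-0.6433)) = 0.504.
μ = 8.132 − (-0.6433)·0.504 = 8.456.

μ ≈ 8.456, σ ≈ 0.504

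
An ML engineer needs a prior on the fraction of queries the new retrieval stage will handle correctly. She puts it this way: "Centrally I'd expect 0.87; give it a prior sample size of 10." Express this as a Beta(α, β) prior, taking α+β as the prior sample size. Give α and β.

Under the effective-sample-size interpretation, Beta(α, β) has prior mean α/(α+β) and prior sample size α+β.
So α+β = 10 and α/(α+β) = 0.87, giving α = 0.87·10 = 8.7 and β = 10 − 8.7 = 1.3.

α = 8.7, β = 1.3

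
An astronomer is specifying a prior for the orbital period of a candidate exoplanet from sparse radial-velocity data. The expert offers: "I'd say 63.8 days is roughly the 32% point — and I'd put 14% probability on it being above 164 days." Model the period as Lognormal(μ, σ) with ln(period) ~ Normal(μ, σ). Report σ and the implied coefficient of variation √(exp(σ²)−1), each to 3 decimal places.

If T ~ Lognormal(μ,σ) then ln T ~ Normal(μ,σ), so the p-quantile of ln T is μ + z_p·σ.
ln(63.8) = 4.156 and ln(164) = 5.1; z_{0.32} = -0.4677, z_{0.86} = 1.08.
σ = (5.1 − 4.156)/(1.08 − (-0.4677)) = 0.610.
μ = 4.156 − (-0.4677)·0.610 = 4.441.
CV = √(exp(σ²)−1) = √(exp(0.3720)−1) = 0.671.

σ ≈ 0.610, CV ≈ 0.671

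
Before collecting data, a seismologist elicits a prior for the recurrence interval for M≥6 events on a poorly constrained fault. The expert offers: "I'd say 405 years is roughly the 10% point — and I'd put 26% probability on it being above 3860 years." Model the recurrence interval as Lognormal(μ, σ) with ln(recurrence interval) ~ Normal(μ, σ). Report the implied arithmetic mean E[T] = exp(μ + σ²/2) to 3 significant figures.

If T ~ Lognormal(μ,σ) then ln T ~ Normal(μ,σ), so the p-quantile of ln T is μ + z_p·σ.
ln(405) = 6.004 and ln(3860) = 8.258; z_{0.1} = -1.282, z_{0.74} = 0.6433.
σ = (8.258 − 6.004)/(0.6433 − (-1.282)) = 1.171.
μ = 6.004 − (-1.282)·1.171 = 7.505.
E[T] = exp(μ + σ²/2) = exp(7.505 + 0.6859) = 3610 years.

E[T] ≈ 3610 years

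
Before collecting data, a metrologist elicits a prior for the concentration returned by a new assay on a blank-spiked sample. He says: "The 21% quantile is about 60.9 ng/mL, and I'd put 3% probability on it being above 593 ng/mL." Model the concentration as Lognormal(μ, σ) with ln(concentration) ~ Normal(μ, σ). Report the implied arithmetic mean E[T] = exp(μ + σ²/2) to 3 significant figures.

E[T] ≈ 173 ng/mL

If T ~ Lognormal(μ,σ) then ln T ~ Normal(μ,σ), so the p-quantile of ln T is μ + z_p·σ.
ln(60.9) = 4.109 and ln(593) = 6.385; z_{0.21} = -0.8064, z_{0.97} = 1.881.
σ = (6.385 − 4.109)/(1.881 − (-0.8064)) = 0.847.
μ = 4.109 − (-0.8064)·0.847 = 4.792.
E[T] = exp(μ + σ²/2) = exp(4.792 + 0.3587) = 173 ng/mL.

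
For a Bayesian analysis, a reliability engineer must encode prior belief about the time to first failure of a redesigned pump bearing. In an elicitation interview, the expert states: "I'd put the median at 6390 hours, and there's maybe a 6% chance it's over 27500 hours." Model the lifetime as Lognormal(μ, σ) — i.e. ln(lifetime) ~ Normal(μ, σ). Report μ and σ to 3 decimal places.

μ ≈ 8.762, σ ≈ 0.939

If T ~ Lognormal(μ,σ) then ln T ~ Normal(μ,σ), so the p-quantile of ln T is μ + z_p·σ.
ln(6390) = 8.762 and ln(27500) = 10.22; z_{0.5} = 0, z_{0.94} = 1.555.
σ = (10.22 − 8.762)/(1.555 − (0)) = 0.939.
μ = 8.762 − (0)·0.939 = 8.762.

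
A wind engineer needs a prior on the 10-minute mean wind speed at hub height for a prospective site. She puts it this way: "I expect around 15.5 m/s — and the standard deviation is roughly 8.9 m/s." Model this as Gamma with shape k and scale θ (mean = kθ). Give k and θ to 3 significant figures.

For Gamma(k, scale θ): mean = kθ, variance = kθ², so CV = 1/√k.
CV = SD/mean = 8.9/15.5 = 0.5742, hence k = 1/CV² = 3.03.
Then θ = mean/k = 15.5/3.03 = 5.11.

k ≈ 3.03, θ ≈ 5.11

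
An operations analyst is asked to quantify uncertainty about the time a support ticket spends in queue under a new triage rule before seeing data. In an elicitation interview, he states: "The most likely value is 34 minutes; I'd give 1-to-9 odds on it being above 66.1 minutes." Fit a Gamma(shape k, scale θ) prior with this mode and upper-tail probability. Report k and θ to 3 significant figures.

Gamma(k,θ) with k>1 has mode (k−1)θ, so θ = 34/(k−1).
Need P(X < 66.1) = 0.9 with θ tied to k this way. Start at k = 2, θ = 34: P(X<66.1) ≈ 0.579.
Too low — raise k to concentrate. Iterating converges to k ≈ 5.33.
Then θ = 34/(5.33−1) ≈ 7.85.

k ≈ 5.33, θ ≈ 7.85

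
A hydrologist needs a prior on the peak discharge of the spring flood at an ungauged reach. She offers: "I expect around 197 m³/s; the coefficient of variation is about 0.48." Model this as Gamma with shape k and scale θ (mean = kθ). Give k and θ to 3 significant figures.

k ≈ 4.34, θ ≈ 45.4

For Gamma(k, scale θ): mean = kθ, variance = kθ², so CV = 1/√k.
CV = 0.48, hence k = 1/CV² = 4.34.
Then θ = mean/k = 197/4.34 = 45.4.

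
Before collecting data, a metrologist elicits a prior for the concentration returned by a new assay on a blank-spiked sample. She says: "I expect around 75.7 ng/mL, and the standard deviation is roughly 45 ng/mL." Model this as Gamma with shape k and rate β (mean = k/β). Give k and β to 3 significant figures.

For Gamma(k, rate β): mean = k/β, variance = k/β², so CV = 1/√k.
CV = SD/mean = 45/75.7 = 0.5945, hence k = 1/CV² = 2.83.
Then β = k/mean = 2.83/75.7 = 0.0374.

k ≈ 2.83, β ≈ 0.0374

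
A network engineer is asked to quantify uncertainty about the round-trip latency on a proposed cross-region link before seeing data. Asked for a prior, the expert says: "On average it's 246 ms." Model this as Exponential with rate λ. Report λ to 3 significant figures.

λ ≈ 0.00407

Exponential mean = 1/λ, so λ = 1/246.0 = 0.00407.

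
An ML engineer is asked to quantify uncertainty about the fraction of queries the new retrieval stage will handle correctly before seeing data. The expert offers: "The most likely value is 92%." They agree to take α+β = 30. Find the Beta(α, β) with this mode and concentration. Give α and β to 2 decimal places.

α = 26.76, β = 3.24

For α,β > 1 the Beta mode is (α−1)/(α+β−2). With α+β = 30, the mode is (α−1)/28.
Set (α−1)/28 = 0.92 → α = 1 + 0.92·28 = 26.76.
β = 30 − α = 3.24.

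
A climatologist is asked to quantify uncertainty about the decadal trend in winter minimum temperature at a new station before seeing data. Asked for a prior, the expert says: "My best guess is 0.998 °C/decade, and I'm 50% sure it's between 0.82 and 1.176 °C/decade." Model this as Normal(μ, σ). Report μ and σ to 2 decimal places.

μ = 1.00, σ = 0.26

A symmetric 50% interval runs μ ± z·σ with z = 0.6745.
Half-width = 0.178, so σ = 0.178/0.6745 = 0.26.
μ is the stated best guess, 1.00.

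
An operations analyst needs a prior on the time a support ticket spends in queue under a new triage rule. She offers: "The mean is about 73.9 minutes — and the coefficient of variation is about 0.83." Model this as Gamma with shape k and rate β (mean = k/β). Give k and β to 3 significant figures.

k ≈ 1.45, β ≈ 0.0196

For Gamma(k, rate β): mean = k/β, variance = k/β², so CV = 1/√k.
CV = 0.83, hence k = 1/CV² = 1.45.
Then β = k/mean = 1.45/73.9 = 0.0196.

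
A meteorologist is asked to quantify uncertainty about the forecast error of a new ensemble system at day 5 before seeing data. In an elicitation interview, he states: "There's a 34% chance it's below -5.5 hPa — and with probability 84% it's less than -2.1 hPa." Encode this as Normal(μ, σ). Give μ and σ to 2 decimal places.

For Normal(μ,σ), the p-quantile is μ + z_p·σ. Here z_{0.34} = -0.4125, z_{0.84} = 0.9945.
So -5.5 = μ − 0.4125σ and -2.1 = μ + 0.9945σ.
Subtracting: σ = (-2.1 − -5.5)/(0.9945 − (-0.4125)) = 2.42.
Then μ = -5.5 − (-0.4125)·2.42 = -4.50.

μ = -4.50, σ = 2.42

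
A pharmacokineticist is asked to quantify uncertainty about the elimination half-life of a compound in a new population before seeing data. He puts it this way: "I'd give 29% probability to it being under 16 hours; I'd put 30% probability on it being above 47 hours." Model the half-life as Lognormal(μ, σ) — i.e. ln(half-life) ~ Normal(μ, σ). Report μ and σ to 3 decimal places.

If T ~ Lognormal(μ,σ) then ln T ~ Normal(μ,σ), so the p-quantile of ln T is μ + z_p·σ.
ln(16) = 2.773 and ln(47) = 3.85; z_{0.29} = -0.5534, z_{0.7} = 0.5244.
σ = (3.85 − 2.773)/(0.5244 − (-0.5534)) = 1.000.
μ = 2.773 − (-0.5534)·1.000 = 3.326.

μ ≈ 3.326, σ ≈ 1.000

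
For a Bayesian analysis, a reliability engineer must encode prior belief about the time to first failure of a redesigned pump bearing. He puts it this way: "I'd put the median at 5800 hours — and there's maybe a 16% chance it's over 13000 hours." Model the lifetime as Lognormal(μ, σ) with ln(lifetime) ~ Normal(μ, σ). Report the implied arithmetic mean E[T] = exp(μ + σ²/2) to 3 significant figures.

E[T] ≈ 8060 hours

If T ~ Lognormal(μ,σ) then ln T ~ Normal(μ,σ), so the p-quantile of ln T is μ + z_p·σ.
ln(5800) = 8.666 and ln(13000) = 9.473; z_{0.5} = 0, z_{0.84} = 0.9945.
σ = (9.473 − 8.666)/(0.9945 − (0)) = 0.812.
μ = 8.666 − (0)·0.812 = 8.666.
E[T] = exp(μ + σ²/2) = exp(8.666 + 0.3293) = 8060 hours.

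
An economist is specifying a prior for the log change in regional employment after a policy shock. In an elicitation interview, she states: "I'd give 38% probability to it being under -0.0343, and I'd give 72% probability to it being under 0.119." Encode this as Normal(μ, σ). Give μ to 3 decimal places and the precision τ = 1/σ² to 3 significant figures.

The p-quantile of Normal(μ,σ) is μ + z_p·σ, with z_{0.38} = -0.3055 and z_{0.72} = 0.5828.
Eliminate σ: μ = (z₂·x₁ − z₁·x₂)/(z₂ − z₁) = (0.5828·-0.0343 − (-0.3055)·0.119)/0.8883 = 0.018.
Then σ = (x₂ − x₁)/(z₂ − z₁) = (0.119 − -0.0343)/0.8883 = 0.173.
Precision τ = 1/σ² = 1/0.1726² = 33.6.

μ = 0.018, τ = 33.6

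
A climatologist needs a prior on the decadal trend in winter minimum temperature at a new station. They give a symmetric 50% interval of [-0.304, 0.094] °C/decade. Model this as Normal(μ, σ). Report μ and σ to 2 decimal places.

μ = -0.10, σ = 0.30

A symmetric 50% interval runs μ ± z·σ with z = 0.6745.
Half-width = 0.199, so σ = 0.199/0.6745 = 0.30.
μ is the interval midpoint, -0.10.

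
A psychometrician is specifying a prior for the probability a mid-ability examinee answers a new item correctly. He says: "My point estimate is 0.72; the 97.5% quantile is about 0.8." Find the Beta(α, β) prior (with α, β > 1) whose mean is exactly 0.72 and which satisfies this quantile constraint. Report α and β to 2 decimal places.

With mean 0.72 fixed, write α = 0.72s, β = 0.28s where s = α+β.
Need P(θ < 0.8) = 0.975 under Beta(0.72s, 0.28s). Normal approximation: (q−m)/√(m(1−m)/s) ≈ z_{0.975} = 1.96, so s ≈ 0.72·0.28·(1.96)²/(0.8−0.72)² = 121.0.
At s = 121.0: P(θ<0.8) ≈ 0.981. Adjusting to match 0.975 gives s ≈ 108.58.
So α = 0.72·108.58 ≈ 78.18, β = 0.28·108.58 ≈ 30.40.

α ≈ 78.18, β ≈ 30.40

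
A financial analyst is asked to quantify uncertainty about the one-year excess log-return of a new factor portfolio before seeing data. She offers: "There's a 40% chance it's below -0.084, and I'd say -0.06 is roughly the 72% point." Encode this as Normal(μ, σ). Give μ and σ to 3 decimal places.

The p-quantile of Normal(μ,σ) is μ + z_p·σ, with z_{0.4} = -0.2533 and z_{0.72} = 0.5828.
Eliminate σ: μ = (z₂·x₁ − z₁·x₂)/(z₂ − z₁) = (0.5828·-0.084 − (-0.2533)·-0.06)/0.8362 = -0.077.
Then σ = (x₂ − x₁)/(z₂ − z₁) = (-0.06 − -0.084)/0.8362 = 0.029.

μ = -0.077, σ = 0.029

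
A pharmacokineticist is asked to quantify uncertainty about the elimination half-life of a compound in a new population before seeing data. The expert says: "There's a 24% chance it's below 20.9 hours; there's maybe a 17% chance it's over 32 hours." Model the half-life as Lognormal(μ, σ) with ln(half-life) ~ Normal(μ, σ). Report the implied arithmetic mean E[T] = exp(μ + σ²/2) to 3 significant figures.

If T ~ Lognormal(μ,σ) then ln T ~ Normal(μ,σ), so the p-quantile of ln T is μ + z_p·σ.
ln(20.9) = 3.04 and ln(32) = 3.466; z_{0.24} = -0.7063, z_{0.83} = 0.9542.
σ = (3.466 − 3.04)/(0.9542 − (-0.7063)) = 0.257.
μ = 3.04 − (-0.7063)·0.257 = 3.221.
E[T] = exp(μ + σ²/2) = exp(3.221 + 0.0329) = 25.9 hours.

E[T] ≈ 25.9 hours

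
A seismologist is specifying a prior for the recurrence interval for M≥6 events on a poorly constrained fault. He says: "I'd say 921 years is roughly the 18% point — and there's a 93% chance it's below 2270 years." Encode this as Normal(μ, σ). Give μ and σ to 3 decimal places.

μ = 1437.414, σ = 564.162

The p-quantile of Normal(μ,σ) is μ + z_p·σ, with z_{0.18} = -0.9154 and z_{0.93} = 1.476.
Eliminate σ: μ = (z₂·x₁ − z₁·x₂)/(z₂ − z₁) = (1.476·921 − (-0.9154)·2270)/2.391 = 1437.414.
Then σ = (x₂ − x₁)/(z₂ − z₁) = (2270 − 921)/2.391 = 564.162.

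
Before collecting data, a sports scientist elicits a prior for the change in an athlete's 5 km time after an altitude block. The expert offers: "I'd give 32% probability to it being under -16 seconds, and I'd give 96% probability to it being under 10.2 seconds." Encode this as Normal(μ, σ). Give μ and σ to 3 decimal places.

μ = -10.476, σ = 11.810

For Normal(μ,σ), the p-quantile is μ + z_p·σ. Here z_{0.32} = -0.4677, z_{0.96} = 1.751.
So -16 = μ − 0.4677σ and 10.2 = μ + 1.751σ.
Subtracting: σ = (10.2 − -16)/(1.751 − (-0.4677)) = 11.810.
Then μ = -16 − (-0.4677)·11.810 = -10.476.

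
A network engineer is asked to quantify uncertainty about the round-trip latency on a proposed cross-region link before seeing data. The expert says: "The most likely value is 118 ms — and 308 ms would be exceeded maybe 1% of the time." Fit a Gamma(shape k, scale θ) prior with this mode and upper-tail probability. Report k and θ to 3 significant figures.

k ≈ 6.05, θ ≈ 23.4

Gamma(k,θ) with k>1 has mode (k−1)θ, so θ = 118/(k−1).
Need P(X < 308) = 0.99 with θ tied to k this way. Start at k = 2, θ = 118: P(X<308) ≈ 0.735.
Too low — raise k to concentrate. Iterating converges to k ≈ 6.05.
Then θ = 118/(6.05−1) ≈ 23.4.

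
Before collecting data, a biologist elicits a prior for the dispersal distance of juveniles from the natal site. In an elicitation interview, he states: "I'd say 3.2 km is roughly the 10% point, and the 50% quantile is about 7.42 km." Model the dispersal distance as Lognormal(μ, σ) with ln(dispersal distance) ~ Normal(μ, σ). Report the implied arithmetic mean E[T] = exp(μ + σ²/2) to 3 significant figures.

E[T] ≈ 9.2 km

If T ~ Lognormal(μ,σ) then ln T ~ Normal(μ,σ), so the p-quantile of ln T is μ + z_p·σ.
ln(3.2) = 1.163 and ln(7.42) = 2.004; z_{0.1} = -1.282, z_{0.5} = 0.
σ = (2.004 − 1.163)/(0 − (-1.282)) = 0.656.
μ = 1.163 − (-1.282)·0.656 = 2.004.
E[T] = exp(μ + σ²/2) = exp(2.004 + 0.2153) = 9.2 km.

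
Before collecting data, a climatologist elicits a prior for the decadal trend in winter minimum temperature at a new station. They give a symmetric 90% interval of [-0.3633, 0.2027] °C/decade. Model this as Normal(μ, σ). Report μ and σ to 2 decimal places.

A symmetric 90% interval runs μ ± z·σ with z = 1.645.
Half-width = 0.283, so σ = 0.283/1.645 = 0.17.
μ is the interval midpoint, -0.08.

μ = -0.08, σ = 0.17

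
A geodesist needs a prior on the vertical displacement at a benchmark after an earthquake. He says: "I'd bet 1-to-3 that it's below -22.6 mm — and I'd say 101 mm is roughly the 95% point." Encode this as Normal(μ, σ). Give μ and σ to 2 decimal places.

For Normal(μ,σ), the p-quantile is μ + z_p·σ. Here z_{0.25} = -0.6745, z_{0.95} = 1.645.
So -22.6 = μ − 0.6745σ and 101 = μ + 1.645σ.
Subtracting: σ = (101 − -22.6)/(1.645 − (-0.6745)) = 53.29.
Then μ = -22.6 − (-0.6745)·53.29 = 13.34.

μ = 13.34, σ = 53.29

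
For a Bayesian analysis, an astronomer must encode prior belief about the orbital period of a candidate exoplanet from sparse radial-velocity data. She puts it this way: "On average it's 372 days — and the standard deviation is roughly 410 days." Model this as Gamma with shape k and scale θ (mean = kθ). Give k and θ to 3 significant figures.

For Gamma(k, scale θ): mean = kθ, variance = kθ², so CV = 1/√k.
CV = SD/mean = 410/372 = 1.102, hence k = 1/CV² = 0.823.
Then θ = mean/k = 372/0.823 = 452.

k ≈ 0.823, θ ≈ 452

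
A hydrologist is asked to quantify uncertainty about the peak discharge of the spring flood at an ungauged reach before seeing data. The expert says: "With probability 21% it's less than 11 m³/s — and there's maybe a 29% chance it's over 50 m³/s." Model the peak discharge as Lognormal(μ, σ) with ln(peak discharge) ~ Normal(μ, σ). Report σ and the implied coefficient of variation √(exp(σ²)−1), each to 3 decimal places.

σ ≈ 1.113, CV ≈ 1.567

If T ~ Lognormal(μ,σ) then ln T ~ Normal(μ,σ), so the p-quantile of ln T is μ + z_p·σ.
ln(11) = 2.398 and ln(50) = 3.912; z_{0.21} = -0.8064, z_{0.71} = 0.5534.
σ = (3.912 − 2.398)/(0.5534 − (-0.8064)) = 1.113.
μ = 2.398 − (-0.8064)·1.113 = 3.296.
CV = √(exp(σ²)−1) = √(exp(1.2399)−1) = 1.567.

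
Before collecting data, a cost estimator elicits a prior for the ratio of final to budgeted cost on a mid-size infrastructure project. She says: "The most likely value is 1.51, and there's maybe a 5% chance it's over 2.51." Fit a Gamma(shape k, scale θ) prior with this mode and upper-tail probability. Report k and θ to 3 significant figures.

Gamma(k,θ) with k>1 has mode (k−1)θ, so θ = 1.51/(k−1).
Need P(X < 2.51) = 0.95 with θ tied to k this way. Start at k = 2, θ = 1.51: P(X<2.51) ≈ 0.495.
Too low — raise k to concentrate. Iterating converges to k ≈ 11.8.
Then θ = 1.51/(11.8−1) ≈ 0.14.

k ≈ 11.8, θ ≈ 0.14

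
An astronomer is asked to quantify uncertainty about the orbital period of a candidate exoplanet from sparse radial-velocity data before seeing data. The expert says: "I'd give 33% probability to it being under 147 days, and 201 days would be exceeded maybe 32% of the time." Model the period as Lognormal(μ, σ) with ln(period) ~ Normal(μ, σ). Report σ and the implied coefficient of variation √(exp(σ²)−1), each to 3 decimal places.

σ ≈ 0.345, CV ≈ 0.355

If T ~ Lognormal(μ,σ) then ln T ~ Normal(μ,σ), so the p-quantile of ln T is μ + z_p·σ.
ln(147) = 4.99 and ln(201) = 5.303; z_{0.33} = -0.4399, z_{0.68} = 0.4677.
σ = (5.303 − 4.99)/(0.4677 − (-0.4399)) = 0.345.
μ = 4.99 − (-0.4399)·0.345 = 5.142.
CV = √(exp(σ²)−1) = √(exp(0.1188)−1) = 0.355.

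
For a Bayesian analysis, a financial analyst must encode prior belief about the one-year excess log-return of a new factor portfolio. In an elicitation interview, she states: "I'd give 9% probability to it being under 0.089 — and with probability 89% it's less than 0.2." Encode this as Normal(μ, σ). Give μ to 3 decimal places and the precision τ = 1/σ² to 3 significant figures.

For Normal(μ,σ), the p-quantile is μ + z_p·σ. Here z_{0.09} = -1.341, z_{0.89} = 1.227.
So 0.089 = μ − 1.341σ and 0.2 = μ + 1.227σ.
Subtracting: σ = (0.2 − 0.089)/(1.227 − (-1.341)) = 0.043.
Then μ = 0.089 − (-1.341)·0.043 = 0.147.
Precision τ = 1/σ² = 1/0.04324² = 535.

μ = 0.147, τ = 535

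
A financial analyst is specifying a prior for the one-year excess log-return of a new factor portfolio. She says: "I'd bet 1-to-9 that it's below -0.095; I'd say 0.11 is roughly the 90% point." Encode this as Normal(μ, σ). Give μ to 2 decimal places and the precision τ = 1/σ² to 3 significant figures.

The p-quantile of Normal(μ,σ) is μ + z_p·σ, with z_{0.1} = -1.282 and z_{0.9} = 1.282.
Eliminate σ: μ = (z₂·x₁ − z₁·x₂)/(z₂ − z₁) = (1.282·-0.095 − (-1.282)·0.11)/2.563 = 0.01.
Then σ = (x₂ − x₁)/(z₂ − z₁) = (0.11 − -0.095)/2.563 = 0.08.
Precision τ = 1/σ² = 1/0.07998² = 156.

μ = 0.01, τ = 156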